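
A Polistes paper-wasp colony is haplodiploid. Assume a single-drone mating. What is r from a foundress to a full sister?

Haplodiploid full sisters inherit their father's entire haploid genome identically (contributing 1/2) and on average half of their mother's contribution (1/2 · 1/2 = 1/4); r = 1/2 + 1/4 = 3/4.

0.75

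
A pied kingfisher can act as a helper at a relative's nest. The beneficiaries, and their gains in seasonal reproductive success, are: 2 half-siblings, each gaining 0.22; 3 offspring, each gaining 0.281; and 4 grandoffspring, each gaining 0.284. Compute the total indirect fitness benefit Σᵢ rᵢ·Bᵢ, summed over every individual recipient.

0.8155

r to a half-sibling = 1/4 (half-sibs share one parent — one path of length 2: r = (1/2)^2 = 1/4).
r to an offspring = 0.5 (one parent–offspring link: r = (1/2)^1 = 1/2).
r to a grandoffspring = 1/4 (two parent–offspring links: r = (1/2)^2 = 1/4).
Summing one r·B term per recipient: 2·0.25·0.22 + 3·0.5·0.281 + 4·0.25·0.284 = 0.8155.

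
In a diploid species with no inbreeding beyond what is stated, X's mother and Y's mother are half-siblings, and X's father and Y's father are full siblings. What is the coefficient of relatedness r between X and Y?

0.1875

Independent pedigree routes through distinct common ancestors add.
X and Y are related in two ways: half first cousins through their mothers (r = 1/16) and first cousins through their fathers (r = 1/8).
r = 1/16 + 1/8 = 3/16 = 0.1875.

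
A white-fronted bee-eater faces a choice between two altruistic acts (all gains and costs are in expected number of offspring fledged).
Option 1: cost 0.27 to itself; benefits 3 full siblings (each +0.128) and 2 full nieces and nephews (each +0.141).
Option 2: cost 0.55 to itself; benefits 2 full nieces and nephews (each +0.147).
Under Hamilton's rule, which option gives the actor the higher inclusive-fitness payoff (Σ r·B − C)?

Option 1

Option 1: r to a full sibling = 0.5.
Option 1: r to a full niece or nephew = 0.25.
Option 1: Σ r·B − C = (3·0.5·0.128 + 2·0.25·0.141) − 0.27 = -0.0075.
Option 2: r to a full niece or nephew = 0.25.
Option 2: Σ r·B − C = (2·0.25·0.147) − 0.55 = -0.4765.
Option 1 has the higher net inclusive-fitness payoff.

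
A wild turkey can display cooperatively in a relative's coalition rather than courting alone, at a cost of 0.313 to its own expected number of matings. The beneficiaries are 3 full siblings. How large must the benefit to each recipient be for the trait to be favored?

r to a full sibling = 1/2 (full sibs share both parents — two paths of length 2: r = 2·(1/2)^2 = 1/2).
Hamilton's rule with n recipients of equal r: n·r·B > C, so B > C/(n·r) = 0.313/(3·0.5) = 0.2087.

0.2087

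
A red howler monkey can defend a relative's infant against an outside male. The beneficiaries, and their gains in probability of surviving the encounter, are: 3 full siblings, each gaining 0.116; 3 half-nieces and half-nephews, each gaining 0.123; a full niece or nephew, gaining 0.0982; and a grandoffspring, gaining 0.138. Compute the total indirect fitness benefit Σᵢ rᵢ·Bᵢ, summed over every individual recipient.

r to a full sibling = 1/2 (full sibs share both parents — two paths of length 2: r = 2·(1/2)^2 = 1/2).
r to a half-niece or half-nephew = 0.125 (half-aunt/uncle↔niece/nephew: one path of length 3: r = (1/2)^3 = 1/8).
r to a full niece or nephew = 0.25 (full aunt/uncle↔niece/nephew: two paths of length 3 through the shared grandparent pair: r = 2·(1/2)^3 = 1/4).
r to a grandoffspring = 1/4 (two parent–offspring links: r = (1/2)^2 = 1/4).
Summing one r·B term per recipient: 3·0.5·0.116 + 3·0.125·0.123 + 1·0.25·0.0982 + 1·0.25·0.138 = 0.279175.

0.279175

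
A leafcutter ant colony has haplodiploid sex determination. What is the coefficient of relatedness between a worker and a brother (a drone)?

0.25

Her haploid brother carries none of their father's genes and a random half of their mother's genome; that half matches the maternal half of her own genome with probability 1/2: r = 1/2 · 1/2 = 1/4.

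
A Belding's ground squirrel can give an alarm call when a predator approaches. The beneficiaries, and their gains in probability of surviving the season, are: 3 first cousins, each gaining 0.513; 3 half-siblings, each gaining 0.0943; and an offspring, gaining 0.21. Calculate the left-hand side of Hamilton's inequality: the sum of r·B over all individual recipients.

0.3681

r to a first cousin = 1/8 (first cousins share one grandparent pair — two paths of length 4: r = 2·(1/2)^4 = 1/8).
r to a half-sibling = 0.25 (half-sibs share one parent — one path of length 2: r = (1/2)^2 = 1/4).
r to an offspring = 1/2 (one parent–offspring link: r = (1/2)^1 = 1/2).
Summing one r·B term per recipient: 3·0.125·0.513 + 3·0.25·0.0943 + 1·0.5·0.21 = 0.3681.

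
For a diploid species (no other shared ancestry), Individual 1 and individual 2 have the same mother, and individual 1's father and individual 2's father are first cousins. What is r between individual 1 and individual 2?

Wright's path rule: contributions from independent ancestry routes add.
Individual 1 and individual 2 are related in two ways: half-sibs through their shared mother (r = 1/4) and second cousins through their fathers (r = 1/32).
r = 1/4 + 1/32 = 9/32 = 0.28125.

0.28125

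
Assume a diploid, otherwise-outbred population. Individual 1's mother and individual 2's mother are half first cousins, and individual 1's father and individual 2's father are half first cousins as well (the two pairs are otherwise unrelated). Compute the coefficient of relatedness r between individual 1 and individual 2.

0.03125

Relatedness sums over independent paths through distinct common ancestors.
Individual 1 and individual 2 are related in two ways: half second cousins through their mothers (r = 1/64) and half second cousins through their fathers (r = 1/64).
r = 1/64 + 1/64 = 1/32 = 0.03125.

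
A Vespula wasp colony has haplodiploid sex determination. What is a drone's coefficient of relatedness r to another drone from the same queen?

0.5

Haploid brothers each carry a random half of the queen's diploid genome, so on average they share half: r = 1/2.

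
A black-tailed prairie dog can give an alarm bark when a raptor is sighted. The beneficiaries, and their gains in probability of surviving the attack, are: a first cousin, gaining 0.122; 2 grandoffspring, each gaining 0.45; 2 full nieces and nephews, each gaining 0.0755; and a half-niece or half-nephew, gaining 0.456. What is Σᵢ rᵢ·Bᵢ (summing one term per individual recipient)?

r to a first cousin = 1/8 (first cousins share one grandparent pair — two paths of length 4: r = 2·(1/2)^4 = 1/8).
r to a grandoffspring = 0.25 (two parent–offspring links: r = (1/2)^2 = 1/4).
r to a full niece or nephew = 1/4 (full aunt/uncle↔niece/nephew: two paths of length 3 through the shared grandparent pair: r = 2·(1/2)^3 = 1/4).
r to a half-niece or half-nephew = 0.125 (half-aunt/uncle↔niece/nephew: one path of length 3: r = (1/2)^3 = 1/8).
Summing one r·B term per recipient: 1·0.125·0.122 + 2·0.25·0.45 + 2·0.25·0.0755 + 1·0.125·0.456 = 0.335.

0.335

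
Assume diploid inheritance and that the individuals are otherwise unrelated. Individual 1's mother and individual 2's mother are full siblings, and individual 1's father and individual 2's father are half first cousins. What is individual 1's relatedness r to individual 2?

With two independent routes of shared ancestry, r is the sum of the two contributions.
Individual 1 and individual 2 are related in two ways: first cousins through their mothers (r = 1/8) and half second cousins through their fathers (r = 1/64).
r = 1/8 + 1/64 = 9/64 = 0.140625.

0.140625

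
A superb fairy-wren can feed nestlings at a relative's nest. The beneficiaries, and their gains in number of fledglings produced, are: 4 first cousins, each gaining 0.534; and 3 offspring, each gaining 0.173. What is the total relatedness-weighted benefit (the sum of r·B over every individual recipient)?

r to a first cousin = 1/8 (first cousins share one grandparent pair — two paths of length 4: r = 2·(1/2)^4 = 1/8).
r to an offspring = 1/2 (one parent–offspring link: r = (1/2)^1 = 1/2).
Summing one r·B term per recipient: 4·0.125·0.534 + 3·0.5·0.173 = 0.5265.

0.5265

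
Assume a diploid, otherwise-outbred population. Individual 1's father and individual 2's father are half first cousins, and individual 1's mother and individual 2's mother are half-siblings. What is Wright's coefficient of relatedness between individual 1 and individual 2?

Wright's path rule: contributions from independent ancestry routes add.
Individual 1 and individual 2 are related in two ways: half second cousins through their fathers (r = 1/64) and half first cousins through their mothers (r = 1/16).
r = 1/64 + 1/16 = 0.078125.

0.078125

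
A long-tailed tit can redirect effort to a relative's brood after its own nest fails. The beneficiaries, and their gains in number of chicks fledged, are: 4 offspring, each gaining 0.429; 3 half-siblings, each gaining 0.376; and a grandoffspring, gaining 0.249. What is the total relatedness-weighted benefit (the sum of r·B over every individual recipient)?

r to an offspring = 0.5 (one parent–offspring link: r = (1/2)^1 = 1/2).
r to a half-sibling = 1/4 (half-sibs share one parent — one path of length 2: r = (1/2)^2 = 1/4).
r to a grandoffspring = 1/4 (two parent–offspring links: r = (1/2)^2 = 1/4).
Summing one r·B term per recipient: 4·0.5·0.429 + 3·0.25·0.376 + 1·0.25·0.249 = 1.20225.

1.20225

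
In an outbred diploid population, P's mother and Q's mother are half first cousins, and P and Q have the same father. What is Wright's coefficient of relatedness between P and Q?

0.265625

Wright's path rule: contributions from independent ancestry routes add.
P and Q are related in two ways: half second cousins through their mothers (r = 1/64) and half-sibs through their shared father (r = 1/4).
r = 1/64 + 1/4 = 0.265625.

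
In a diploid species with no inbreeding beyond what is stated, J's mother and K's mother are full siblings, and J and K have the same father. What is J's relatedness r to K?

0.375

Relatedness sums over independent paths through distinct common ancestors.
J and K are related in two ways: first cousins through their mothers (r = 1/8) and half-sibs through their shared father (r = 1/4).
r = 1/8 + 1/4 = 0.375.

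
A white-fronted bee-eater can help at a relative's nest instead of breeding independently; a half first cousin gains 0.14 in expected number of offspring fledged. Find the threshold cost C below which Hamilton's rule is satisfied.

r to a half first cousin = 0.0625 (half first cousins share one grandparent — one path of length 4: r = (1/2)^4 = 1/16).
Hamilton's rule: n·r·B > C, so the trait is favored while C < n·r·B = 1·0.0625·0.14 = 0.00875.

0.00875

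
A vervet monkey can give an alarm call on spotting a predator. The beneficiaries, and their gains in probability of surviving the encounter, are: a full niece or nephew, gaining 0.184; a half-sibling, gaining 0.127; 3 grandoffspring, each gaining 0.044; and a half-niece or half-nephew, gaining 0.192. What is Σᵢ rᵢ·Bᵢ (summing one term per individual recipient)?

r to a full niece or nephew = 1/4 (full aunt/uncle↔niece/nephew: two paths of length 3 through the shared grandparent pair: r = 2·(1/2)^3 = 1/4).
r to a half-sibling = 0.25 (half-sibs share one parent — one path of length 2: r = (1/2)^2 = 1/4).
r to a grandoffspring = 1/4 (two parent–offspring links: r = (1/2)^2 = 1/4).
r to a half-niece or half-nephew = 0.125 (half-aunt/uncle↔niece/nephew: one path of length 3: r = (1/2)^3 = 1/8).
Summing one r·B term per recipient: 1·0.25·0.184 + 1·0.25·0.127 + 3·0.25·0.044 + 1·0.125·0.192 = 0.13475.

0.13475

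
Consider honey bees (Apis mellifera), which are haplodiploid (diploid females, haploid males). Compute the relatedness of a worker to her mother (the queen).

One meiotic link between diploid queen and diploid daughter: r = 1/2.

0.5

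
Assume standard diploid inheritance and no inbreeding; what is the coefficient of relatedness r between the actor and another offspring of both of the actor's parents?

0.5

Each parent–offspring link contributes a factor of 1/2, and independent paths through distinct common ancestors add.
Full sibs share both parents — two paths of length 2: r = 2·(1/2)^2 = 1/2.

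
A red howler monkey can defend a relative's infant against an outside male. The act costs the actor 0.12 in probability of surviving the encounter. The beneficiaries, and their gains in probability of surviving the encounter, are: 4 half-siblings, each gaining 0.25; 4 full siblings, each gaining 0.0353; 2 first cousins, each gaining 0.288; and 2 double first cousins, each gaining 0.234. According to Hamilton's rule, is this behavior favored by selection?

Hamilton's rule: the trait is favored when the sum of r·B over every recipient exceeds the actor's cost C.
r to a half-sibling = 1/4 (half-sibs share one parent — one path of length 2: r = (1/2)^2 = 1/4).
r to a full sibling = 0.5 (full sibs share both parents — two paths of length 2: r = 2·(1/2)^2 = 1/2).
r to a first cousin = 1/8 (first cousins share one grandparent pair — two paths of length 4: r = 2·(1/2)^4 = 1/8).
r to a double first cousin = 1/4 (double first cousins share both grandparent pairs — four paths of length 4: r = 4·(1/2)^4 = 1/4).
Summing one r·B term per recipient: 4·0.25·0.25 + 4·0.5·0.0353 + 2·0.125·0.288 + 2·0.25·0.234 = 0.5096.
0.5096 > 0.12: the indirect benefit exceeds the cost.

Yes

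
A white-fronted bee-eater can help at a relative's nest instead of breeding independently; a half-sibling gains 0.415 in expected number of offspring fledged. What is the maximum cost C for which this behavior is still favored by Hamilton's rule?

r to a half-sibling = 0.25 (half-sibs share one parent — one path of length 2: r = (1/2)^2 = 1/4).
Hamilton's rule: n·r·B > C, so the trait is favored while C < n·r·B = 1·0.25·0.415 = 0.10375.

0.10375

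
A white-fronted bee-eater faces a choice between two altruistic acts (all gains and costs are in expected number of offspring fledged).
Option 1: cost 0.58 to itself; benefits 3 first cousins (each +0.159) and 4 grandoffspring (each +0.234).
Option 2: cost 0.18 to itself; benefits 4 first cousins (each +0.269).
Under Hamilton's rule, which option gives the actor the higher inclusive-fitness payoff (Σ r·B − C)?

Option 2

Option 1: r to a first cousin = 0.125.
Option 1: r to a grandoffspring = 0.25.
Option 1: Σ r·B − C = (3·0.125·0.159 + 4·0.25·0.234) − 0.58 = -0.286375.
Option 2: r to a first cousin = 0.125.
Option 2: Σ r·B − C = (4·0.125·0.269) − 0.18 = -0.0455.
Option 2 has the higher net inclusive-fitness payoff.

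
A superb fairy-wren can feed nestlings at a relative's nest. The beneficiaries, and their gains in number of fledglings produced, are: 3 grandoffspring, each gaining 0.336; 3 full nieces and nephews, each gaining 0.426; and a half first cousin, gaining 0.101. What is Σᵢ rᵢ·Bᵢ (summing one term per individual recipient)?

0.5778125

r to a grandoffspring = 0.25 (two parent–offspring links: r = (1/2)^2 = 1/4).
r to a full niece or nephew = 0.25 (full aunt/uncle↔niece/nephew: two paths of length 3 through the shared grandparent pair: r = 2·(1/2)^3 = 1/4).
r to a half first cousin = 0.0625 (half first cousins share one grandparent — one path of length 4: r = (1/2)^4 = 1/16).
Summing one r·B term per recipient: 3·0.25·0.336 + 3·0.25·0.426 + 1·0.0625·0.101 = 0.5778125.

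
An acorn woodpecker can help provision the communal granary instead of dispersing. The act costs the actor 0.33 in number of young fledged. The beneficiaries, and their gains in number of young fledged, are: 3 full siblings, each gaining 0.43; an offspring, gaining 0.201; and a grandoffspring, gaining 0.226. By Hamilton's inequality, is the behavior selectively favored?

Hamilton's rule: the trait is favored when the sum of r·B over every recipient exceeds the actor's cost C.
r to a full sibling = 0.5 (full sibs share both parents — two paths of length 2: r = 2·(1/2)^2 = 1/2).
r to an offspring = 0.5 (one parent–offspring link: r = (1/2)^1 = 1/2).
r to a grandoffspring = 1/4 (two parent–offspring links: r = (1/2)^2 = 1/4).
Summing one r·B term per recipient: 3·0.5·0.43 + 1·0.5·0.201 + 1·0.25·0.226 = 0.802.
0.802 > 0.33: the indirect benefit exceeds the cost.

Yes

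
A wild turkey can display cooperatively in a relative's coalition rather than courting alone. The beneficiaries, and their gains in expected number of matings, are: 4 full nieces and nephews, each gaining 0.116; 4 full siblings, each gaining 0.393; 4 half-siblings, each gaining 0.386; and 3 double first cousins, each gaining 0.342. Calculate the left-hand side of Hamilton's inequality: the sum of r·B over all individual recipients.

r to a full niece or nephew = 1/4 (full aunt/uncle↔niece/nephew: two paths of length 3 through the shared grandparent pair: r = 2·(1/2)^3 = 1/4).
r to a full sibling = 1/2 (full sibs share both parents — two paths of length 2: r = 2·(1/2)^2 = 1/2).
r to a half-sibling = 0.25 (half-sibs share one parent — one path of length 2: r = (1/2)^2 = 1/4).
r to a double first cousin = 1/4 (double first cousins share both grandparent pairs — four paths of length 4: r = 4·(1/2)^4 = 1/4).
Summing one r·B term per recipient: 4·0.25·0.116 + 4·0.5·0.393 + 4·0.25·0.386 + 3·0.25·0.342 = 1.5445.

1.5445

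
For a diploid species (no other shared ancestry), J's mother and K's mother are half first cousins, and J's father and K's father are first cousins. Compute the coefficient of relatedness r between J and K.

0.046875

Relatedness sums over independent paths through distinct common ancestors.
J and K are related in two ways: half second cousins through their mothers (r = 1/64) and second cousins through their fathers (r = 1/32).
r = 1/64 + 1/32 = 3/64 = 0.046875.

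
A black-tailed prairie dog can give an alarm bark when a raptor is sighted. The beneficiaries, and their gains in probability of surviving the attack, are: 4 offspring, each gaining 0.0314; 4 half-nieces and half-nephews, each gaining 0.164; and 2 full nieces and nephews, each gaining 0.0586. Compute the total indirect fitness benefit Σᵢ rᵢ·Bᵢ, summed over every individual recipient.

r to an offspring = 1/2 (one parent–offspring link: r = (1/2)^1 = 1/2).
r to a half-niece or half-nephew = 0.125 (half-aunt/uncle↔niece/nephew: one path of length 3: r = (1/2)^3 = 1/8).
r to a full niece or nephew = 1/4 (full aunt/uncle↔niece/nephew: two paths of length 3 through the shared grandparent pair: r = 2·(1/2)^3 = 1/4).
Summing one r·B term per recipient: 4·0.5·0.0314 + 4·0.125·0.164 + 2·0.25·0.0586 = 0.1741.

0.1741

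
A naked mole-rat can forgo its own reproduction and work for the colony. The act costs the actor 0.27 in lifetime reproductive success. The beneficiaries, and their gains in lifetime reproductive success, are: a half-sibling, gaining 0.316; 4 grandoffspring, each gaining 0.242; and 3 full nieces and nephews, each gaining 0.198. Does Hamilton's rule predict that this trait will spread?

Yes

Hamilton's rule: the trait is favored when the sum of r·B over every recipient exceeds the actor's cost C.
r to a half-sibling = 1/4 (half-sibs share one parent — one path of length 2: r = (1/2)^2 = 1/4).
r to a grandoffspring = 0.25 (two parent–offspring links: r = (1/2)^2 = 1/4).
r to a full niece or nephew = 0.25 (full aunt/uncle↔niece/nephew: two paths of length 3 through the shared grandparent pair: r = 2·(1/2)^3 = 1/4).
Summing one r·B term per recipient: 1·0.25·0.316 + 4·0.25·0.242 + 3·0.25·0.198 = 0.4695.
0.4695 > 0.27: the indirect benefit exceeds the cost.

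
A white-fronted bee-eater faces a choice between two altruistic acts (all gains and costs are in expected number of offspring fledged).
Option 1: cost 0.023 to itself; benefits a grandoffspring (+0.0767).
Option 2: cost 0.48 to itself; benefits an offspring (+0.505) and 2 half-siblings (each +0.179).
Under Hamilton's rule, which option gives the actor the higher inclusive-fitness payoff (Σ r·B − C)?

Option 1

Option 1: r to a grandoffspring = 0.25.
Option 1: Σ r·B − C = (1·0.25·0.0767) − 0.023 = -0.003825.
Option 2: r to an offspring = 0.5.
Option 2: r to a half-sibling = 0.25.
Option 2: Σ r·B − C = (1·0.5·0.505 + 2·0.25·0.179) − 0.48 = -0.138.
Option 1 has the higher net inclusive-fitness payoff.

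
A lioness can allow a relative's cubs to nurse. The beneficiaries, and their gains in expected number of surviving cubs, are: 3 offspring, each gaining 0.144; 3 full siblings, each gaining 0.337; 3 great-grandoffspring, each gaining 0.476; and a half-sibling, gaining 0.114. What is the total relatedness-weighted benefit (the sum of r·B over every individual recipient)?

r to an offspring = 0.5 (one parent–offspring link: r = (1/2)^1 = 1/2).
r to a full sibling = 1/2 (full sibs share both parents — two paths of length 2: r = 2·(1/2)^2 = 1/2).
r to a great-grandoffspring = 1/8 (three parent–offspring links: r = (1/2)^3 = 1/8).
r to a half-sibling = 1/4 (half-sibs share one parent — one path of length 2: r = (1/2)^2 = 1/4).
Summing one r·B term per recipient: 3·0.5·0.144 + 3·0.5·0.337 + 3·0.125·0.476 + 1·0.25·0.114 = 0.9285.

0.9285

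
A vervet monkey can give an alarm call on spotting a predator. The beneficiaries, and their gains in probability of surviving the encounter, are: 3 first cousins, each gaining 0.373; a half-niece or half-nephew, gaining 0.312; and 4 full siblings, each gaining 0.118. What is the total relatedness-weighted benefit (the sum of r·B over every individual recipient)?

0.414875

r to a first cousin = 1/8 (first cousins share one grandparent pair — two paths of length 4: r = 2·(1/2)^4 = 1/8).
r to a half-niece or half-nephew = 1/8 (half-aunt/uncle↔niece/nephew: one path of length 3: r = (1/2)^3 = 1/8).
r to a full sibling = 0.5 (full sibs share both parents — two paths of length 2: r = 2·(1/2)^2 = 1/2).
Summing one r·B term per recipient: 3·0.125·0.373 + 1·0.125·0.312 + 4·0.5·0.118 = 0.414875.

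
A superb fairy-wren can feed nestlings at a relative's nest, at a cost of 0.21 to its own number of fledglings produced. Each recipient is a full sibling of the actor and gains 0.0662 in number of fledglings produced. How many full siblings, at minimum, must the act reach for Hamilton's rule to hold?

r to a full sibling = 1/2 (full sibs share both parents — two paths of length 2: r = 2·(1/2)^2 = 1/2).
Hamilton's rule: n·r·B > C  ⇒  n > C/(r·B) = 0.21/(0.5·0.0662) = 6.344.
The smallest integer exceeding 6.344 is 7.

7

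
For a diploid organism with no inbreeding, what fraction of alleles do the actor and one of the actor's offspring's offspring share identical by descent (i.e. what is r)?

0.25

Each parent–offspring link contributes a factor of 1/2, and independent paths through distinct common ancestors add.
Two parent–offspring links: r = (1/2)^2 = 1/4.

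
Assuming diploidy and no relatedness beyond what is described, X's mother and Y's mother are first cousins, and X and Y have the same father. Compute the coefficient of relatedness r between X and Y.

Independent pedigree routes through distinct common ancestors add.
X and Y are related in two ways: second cousins through their mothers (r = 1/32) and half-sibs through their shared father (r = 1/4).
r = 1/32 + 1/4 = 0.28125.

0.28125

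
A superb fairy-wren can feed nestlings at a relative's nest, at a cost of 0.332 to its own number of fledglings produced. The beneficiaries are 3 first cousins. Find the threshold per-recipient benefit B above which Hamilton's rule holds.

0.8853

r to a first cousin = 0.125 (first cousins share one grandparent pair — two paths of length 4: r = 2·(1/2)^4 = 1/8).
Hamilton's rule with n recipients of equal r: n·r·B > C, so B > C/(n·r) = 0.332/(3·0.125) = 0.8853.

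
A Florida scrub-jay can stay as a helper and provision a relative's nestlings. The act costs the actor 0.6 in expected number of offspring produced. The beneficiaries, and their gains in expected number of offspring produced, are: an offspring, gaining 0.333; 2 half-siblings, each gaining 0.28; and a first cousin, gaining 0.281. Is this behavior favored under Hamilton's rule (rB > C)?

Hamilton's rule: the trait is favored when the sum of r·B over every recipient exceeds the actor's cost C.
r to an offspring = 1/2 (one parent–offspring link: r = (1/2)^1 = 1/2).
r to a half-sibling = 1/4 (half-sibs share one parent — one path of length 2: r = (1/2)^2 = 1/4).
r to a first cousin = 1/8 (first cousins share one grandparent pair — two paths of length 4: r = 2·(1/2)^4 = 1/8).
Summing one r·B term per recipient: 1·0.5·0.333 + 2·0.25·0.28 + 1·0.125·0.281 = 0.341625.
0.341625 < 0.6: the indirect benefit is less than the cost.

No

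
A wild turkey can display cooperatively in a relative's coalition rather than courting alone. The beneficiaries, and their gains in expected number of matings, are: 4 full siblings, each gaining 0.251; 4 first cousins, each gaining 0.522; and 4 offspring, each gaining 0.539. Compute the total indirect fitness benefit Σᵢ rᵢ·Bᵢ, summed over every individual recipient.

1.841

r to a full sibling = 1/2 (full sibs share both parents — two paths of length 2: r = 2·(1/2)^2 = 1/2).
r to a first cousin = 0.125 (first cousins share one grandparent pair — two paths of length 4: r = 2·(1/2)^4 = 1/8).
r to an offspring = 1/2 (one parent–offspring link: r = (1/2)^1 = 1/2).
Summing one r·B term per recipient: 4·0.5·0.251 + 4·0.125·0.522 + 4·0.5·0.539 = 1.841.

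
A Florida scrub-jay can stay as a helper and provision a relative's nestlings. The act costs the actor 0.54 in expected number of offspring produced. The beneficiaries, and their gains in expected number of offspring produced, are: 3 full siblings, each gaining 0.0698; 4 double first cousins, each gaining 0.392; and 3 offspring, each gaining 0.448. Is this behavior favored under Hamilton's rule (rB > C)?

Hamilton's rule: the trait is favored when the sum of r·B over every recipient exceeds the actor's cost C.
r to a full sibling = 1/2 (full sibs share both parents — two paths of length 2: r = 2·(1/2)^2 = 1/2).
r to a double first cousin = 1/4 (double first cousins share both grandparent pairs — four paths of length 4: r = 4·(1/2)^4 = 1/4).
r to an offspring = 1/2 (one parent–offspring link: r = (1/2)^1 = 1/2).
Summing one r·B term per recipient: 3·0.5·0.0698 + 4·0.25·0.392 + 3·0.5·0.448 = 1.1687.
1.1687 > 0.54: the indirect benefit exceeds the cost.

Yes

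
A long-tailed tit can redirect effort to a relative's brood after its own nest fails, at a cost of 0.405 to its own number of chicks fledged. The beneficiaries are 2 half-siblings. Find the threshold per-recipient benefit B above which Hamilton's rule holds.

0.81

r to a half-sibling = 1/4 (half-sibs share one parent — one path of length 2: r = (1/2)^2 = 1/4).
Hamilton's rule with n recipients of equal r: n·r·B > C, so B > C/(n·r) = 0.405/(2·0.25) = 0.81.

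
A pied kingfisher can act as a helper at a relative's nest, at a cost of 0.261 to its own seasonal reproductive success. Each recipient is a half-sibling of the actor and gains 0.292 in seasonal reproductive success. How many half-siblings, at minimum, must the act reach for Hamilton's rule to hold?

r to a half-sibling = 0.25 (half-sibs share one parent — one path of length 2: r = (1/2)^2 = 1/4).
Hamilton's rule: n·r·B > C  ⇒  n > C/(r·B) = 0.261/(0.25·0.292) = 3.575.
The smallest integer exceeding 3.575 is 4.

4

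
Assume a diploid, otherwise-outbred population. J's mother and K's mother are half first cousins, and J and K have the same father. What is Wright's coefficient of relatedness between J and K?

0.265625

Wright's path rule: contributions from independent ancestry routes add.
J and K are related in two ways: half second cousins through their mothers (r = 1/64) and half-sibs through their shared father (r = 1/4).
r = 1/64 + 1/4 = 17/64 = 0.265625.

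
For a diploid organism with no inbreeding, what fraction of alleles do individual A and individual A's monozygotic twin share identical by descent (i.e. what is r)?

1

Each parent–offspring link contributes a factor of 1/2, and independent paths through distinct common ancestors add.
Monozygotic twins share every allele identical by descent: r = 1.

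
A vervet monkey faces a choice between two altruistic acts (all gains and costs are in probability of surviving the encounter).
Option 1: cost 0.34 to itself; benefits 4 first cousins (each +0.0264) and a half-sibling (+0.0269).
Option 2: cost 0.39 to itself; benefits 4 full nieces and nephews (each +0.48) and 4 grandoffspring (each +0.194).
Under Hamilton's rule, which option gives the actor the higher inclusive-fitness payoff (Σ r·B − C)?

Option 2

Option 1: r to a first cousin = 0.125.
Option 1: r to a half-sibling = 0.25.
Option 1: Σ r·B − C = (4·0.125·0.0264 + 1·0.25·0.0269) − 0.34 = -0.320075.
Option 2: r to a full niece or nephew = 0.25.
Option 2: r to a grandoffspring = 0.25.
Option 2: Σ r·B − C = (4·0.25·0.48 + 4·0.25·0.194) − 0.39 = 0.284.
Option 2 has the higher net inclusive-fitness payoff.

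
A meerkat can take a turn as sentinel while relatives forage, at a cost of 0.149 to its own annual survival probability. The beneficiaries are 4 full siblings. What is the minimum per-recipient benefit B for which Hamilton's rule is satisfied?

r to a full sibling = 0.5 (full sibs share both parents — two paths of length 2: r = 2·(1/2)^2 = 1/2).
Hamilton's rule with n recipients of equal r: n·r·B > C, so B > C/(n·r) = 0.149/(4·0.5) = 0.0745.

0.0745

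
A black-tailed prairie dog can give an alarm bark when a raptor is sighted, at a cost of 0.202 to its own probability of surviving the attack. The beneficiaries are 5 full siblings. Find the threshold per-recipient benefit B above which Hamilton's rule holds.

r to a full sibling = 0.5 (full sibs share both parents — two paths of length 2: r = 2·(1/2)^2 = 1/2).
Hamilton's rule with n recipients of equal r: n·r·B > C, so B > C/(n·r) = 0.202/(5·0.5) = 0.0808.

0.0808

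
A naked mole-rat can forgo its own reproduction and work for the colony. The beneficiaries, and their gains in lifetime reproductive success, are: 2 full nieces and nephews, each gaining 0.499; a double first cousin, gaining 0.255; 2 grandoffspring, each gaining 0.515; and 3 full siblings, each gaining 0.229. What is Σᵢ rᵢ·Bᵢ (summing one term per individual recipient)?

0.91425

r to a full niece or nephew = 0.25 (full aunt/uncle↔niece/nephew: two paths of length 3 through the shared grandparent pair: r = 2·(1/2)^3 = 1/4).
r to a double first cousin = 0.25 (double first cousins share both grandparent pairs — four paths of length 4: r = 4·(1/2)^4 = 1/4).
r to a grandoffspring = 0.25 (two parent–offspring links: r = (1/2)^2 = 1/4).
r to a full sibling = 1/2 (full sibs share both parents — two paths of length 2: r = 2·(1/2)^2 = 1/2).
Summing one r·B term per recipient: 2·0.25·0.499 + 1·0.25·0.255 + 2·0.25·0.515 + 3·0.5·0.229 = 0.91425.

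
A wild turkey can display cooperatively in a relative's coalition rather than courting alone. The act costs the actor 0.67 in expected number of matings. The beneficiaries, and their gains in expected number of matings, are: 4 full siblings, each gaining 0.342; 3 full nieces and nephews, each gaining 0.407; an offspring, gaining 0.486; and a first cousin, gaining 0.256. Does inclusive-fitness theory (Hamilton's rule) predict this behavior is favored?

Hamilton's rule: the trait is favored when the sum of r·B over every recipient exceeds the actor's cost C.
r to a full sibling = 1/2 (full sibs share both parents — two paths of length 2: r = 2·(1/2)^2 = 1/2).
r to a full niece or nephew = 0.25 (full aunt/uncle↔niece/nephew: two paths of length 3 through the shared grandparent pair: r = 2·(1/2)^3 = 1/4).
r to an offspring = 1/2 (one parent–offspring link: r = (1/2)^1 = 1/2).
r to a first cousin = 1/8 (first cousins share one grandparent pair — two paths of length 4: r = 2·(1/2)^4 = 1/8).
Summing one r·B term per recipient: 4·0.5·0.342 + 3·0.25·0.407 + 1·0.5·0.486 + 1·0.125·0.256 = 1.26425.
1.26425 > 0.67: the indirect benefit exceeds the cost.

Yes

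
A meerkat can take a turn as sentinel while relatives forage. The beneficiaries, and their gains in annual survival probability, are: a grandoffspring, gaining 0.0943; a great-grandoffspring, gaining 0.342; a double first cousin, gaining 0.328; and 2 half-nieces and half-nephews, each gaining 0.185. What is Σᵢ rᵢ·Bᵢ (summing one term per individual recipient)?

r to a grandoffspring = 1/4 (two parent–offspring links: r = (1/2)^2 = 1/4).
r to a great-grandoffspring = 0.125 (three parent–offspring links: r = (1/2)^3 = 1/8).
r to a double first cousin = 1/4 (double first cousins share both grandparent pairs — four paths of length 4: r = 4·(1/2)^4 = 1/4).
r to a half-niece or half-nephew = 0.125 (half-aunt/uncle↔niece/nephew: one path of length 3: r = (1/2)^3 = 1/8).
Summing one r·B term per recipient: 1·0.25·0.0943 + 1·0.125·0.342 + 1·0.25·0.328 + 2·0.125·0.185 = 0.194575.

0.194575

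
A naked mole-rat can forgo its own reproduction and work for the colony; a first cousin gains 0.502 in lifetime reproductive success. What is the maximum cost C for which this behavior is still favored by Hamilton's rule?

r to a first cousin = 1/8 (first cousins share one grandparent pair — two paths of length 4: r = 2·(1/2)^4 = 1/8).
Hamilton's rule: n·r·B > C, so the trait is favored while C < n·r·B = 1·0.125·0.502 = 0.06275.

0.06275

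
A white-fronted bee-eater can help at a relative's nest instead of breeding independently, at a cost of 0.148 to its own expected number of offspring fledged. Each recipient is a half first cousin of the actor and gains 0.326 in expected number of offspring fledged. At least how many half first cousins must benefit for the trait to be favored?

8

r to a half first cousin = 1/16 (half first cousins share one grandparent — one path of length 4: r = (1/2)^4 = 1/16).
Hamilton's rule: n·r·B > C  ⇒  n > C/(r·B) = 0.148/(0.0625·0.326) = 7.264.
The smallest integer exceeding 7.264 is 8.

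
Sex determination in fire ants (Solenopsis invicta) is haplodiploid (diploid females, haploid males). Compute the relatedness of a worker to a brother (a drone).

Her haploid brother carries none of their father's genes and a random half of their mother's genome; that half matches the maternal half of her own genome with probability 1/2: r = 1/2 · 1/2 = 1/4.

0.25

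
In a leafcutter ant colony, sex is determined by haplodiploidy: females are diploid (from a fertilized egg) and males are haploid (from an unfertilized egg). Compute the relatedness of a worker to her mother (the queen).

0.5

One meiotic link between diploid queen and diploid daughter: r = 1/2.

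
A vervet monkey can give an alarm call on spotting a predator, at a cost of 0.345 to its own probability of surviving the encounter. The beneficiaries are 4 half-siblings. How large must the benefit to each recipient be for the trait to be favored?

r to a half-sibling = 1/4 (half-sibs share one parent — one path of length 2: r = (1/2)^2 = 1/4).
Hamilton's rule with n recipients of equal r: n·r·B > C, so B > C/(n·r) = 0.345/(4·0.25) = 0.345.

0.345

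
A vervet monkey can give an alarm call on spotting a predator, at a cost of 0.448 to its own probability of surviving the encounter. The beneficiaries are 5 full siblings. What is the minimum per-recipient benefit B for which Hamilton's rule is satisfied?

0.1792

r to a full sibling = 0.5 (full sibs share both parents — two paths of length 2: r = 2·(1/2)^2 = 1/2).
Hamilton's rule with n recipients of equal r: n·r·B > C, so B > C/(n·r) = 0.448/(5·0.5) = 0.1792.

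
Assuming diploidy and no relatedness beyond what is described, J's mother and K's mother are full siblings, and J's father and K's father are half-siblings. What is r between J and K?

0.1875

Relatedness sums over independent paths through distinct common ancestors.
J and K are related in two ways: first cousins through their mothers (r = 1/8) and half first cousins through their fathers (r = 1/16).
r = 1/8 + 1/16 = 3/16 = 0.1875.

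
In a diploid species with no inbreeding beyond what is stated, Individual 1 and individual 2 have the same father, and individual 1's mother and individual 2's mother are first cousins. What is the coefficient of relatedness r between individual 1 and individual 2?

Relatedness sums over independent paths through distinct common ancestors.
Individual 1 and individual 2 are related in two ways: half-sibs through their shared father (r = 1/4) and second cousins through their mothers (r = 1/32).
r = 1/4 + 1/32 = 9/32 = 0.28125.

0.28125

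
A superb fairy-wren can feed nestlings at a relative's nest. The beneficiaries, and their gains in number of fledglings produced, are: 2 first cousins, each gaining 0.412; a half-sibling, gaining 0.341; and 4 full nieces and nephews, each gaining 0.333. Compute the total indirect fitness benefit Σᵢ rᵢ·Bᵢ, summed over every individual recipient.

0.52125

r to a first cousin = 0.125 (first cousins share one grandparent pair — two paths of length 4: r = 2·(1/2)^4 = 1/8).
r to a half-sibling = 0.25 (half-sibs share one parent — one path of length 2: r = (1/2)^2 = 1/4).
r to a full niece or nephew = 0.25 (full aunt/uncle↔niece/nephew: two paths of length 3 through the shared grandparent pair: r = 2·(1/2)^3 = 1/4).
Summing one r·B term per recipient: 2·0.125·0.412 + 1·0.25·0.341 + 4·0.25·0.333 = 0.52125.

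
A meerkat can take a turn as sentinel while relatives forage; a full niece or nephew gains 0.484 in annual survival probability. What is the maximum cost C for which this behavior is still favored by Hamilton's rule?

0.121

r to a full niece or nephew = 0.25 (full aunt/uncle↔niece/nephew: two paths of length 3 through the shared grandparent pair: r = 2·(1/2)^3 = 1/4).
Hamilton's rule: n·r·B > C, so the trait is favored while C < n·r·B = 1·0.25·0.484 = 0.121.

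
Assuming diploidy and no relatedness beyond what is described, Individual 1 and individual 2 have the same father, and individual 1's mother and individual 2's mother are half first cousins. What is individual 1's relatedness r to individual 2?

0.265625

Independent pedigree routes through distinct common ancestors add.
Individual 1 and individual 2 are related in two ways: half-sibs through their shared father (r = 1/4) and half second cousins through their mothers (r = 1/64).
r = 1/4 + 1/64 = 17/64 = 0.265625.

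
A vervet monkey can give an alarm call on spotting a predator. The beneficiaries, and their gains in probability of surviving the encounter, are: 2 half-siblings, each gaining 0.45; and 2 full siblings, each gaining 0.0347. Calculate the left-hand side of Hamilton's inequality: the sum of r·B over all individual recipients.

r to a half-sibling = 1/4 (half-sibs share one parent — one path of length 2: r = (1/2)^2 = 1/4).
r to a full sibling = 1/2 (full sibs share both parents — two paths of length 2: r = 2·(1/2)^2 = 1/2).
Summing one r·B term per recipient: 2·0.25·0.45 + 2·0.5·0.0347 = 0.2597.

0.2597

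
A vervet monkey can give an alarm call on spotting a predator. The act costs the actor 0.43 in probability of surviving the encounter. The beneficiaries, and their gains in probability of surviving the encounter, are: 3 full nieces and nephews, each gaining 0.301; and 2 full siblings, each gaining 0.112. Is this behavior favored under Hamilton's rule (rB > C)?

No

Hamilton's rule: the trait is favored when the sum of r·B over every recipient exceeds the actor's cost C.
r to a full niece or nephew = 1/4 (full aunt/uncle↔niece/nephew: two paths of length 3 through the shared grandparent pair: r = 2·(1/2)^3 = 1/4).
r to a full sibling = 0.5 (full sibs share both parents — two paths of length 2: r = 2·(1/2)^2 = 1/2).
Summing one r·B term per recipient: 3·0.25·0.301 + 2·0.5·0.112 = 0.33775.
0.33775 < 0.43: the indirect benefit is less than the cost.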